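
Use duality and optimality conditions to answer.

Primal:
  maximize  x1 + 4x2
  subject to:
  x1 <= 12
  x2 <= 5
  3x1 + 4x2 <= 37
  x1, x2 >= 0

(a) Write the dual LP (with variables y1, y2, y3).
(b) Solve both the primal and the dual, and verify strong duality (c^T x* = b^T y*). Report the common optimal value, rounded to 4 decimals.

The standard primal-dual pair for 'max c^T x s.t. A x <= b, x >= 0' is:
  Dual:  min b^T y  s.t.  A^T y >= c,  y >= 0.

So the dual LP is:
  minimize  12y1 + 5y2 + 37y3
  subject to:
    y1 + 3y3 >= 1
    y2 + 4y3 >= 4
    y1, y2, y3 >= 0

Solving the primal: x* = (5.6667, 5).
  primal value c^T x* = 25.6667.
Solving the dual: y* = (0, 2.6667, 0.3333).
  dual value b^T y* = 25.6667.
Strong duality: c^T x* = b^T y*. Confirmed.

25.6667


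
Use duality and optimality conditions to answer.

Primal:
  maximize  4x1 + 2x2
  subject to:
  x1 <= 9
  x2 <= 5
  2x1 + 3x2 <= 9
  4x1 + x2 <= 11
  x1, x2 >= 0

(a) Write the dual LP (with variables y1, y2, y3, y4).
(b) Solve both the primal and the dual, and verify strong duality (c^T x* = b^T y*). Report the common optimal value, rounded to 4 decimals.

The standard primal-dual pair for 'max c^T x s.t. A x <= b, x >= 0' is:
  Dual:  min b^T y  s.t.  A^T y >= c,  y >= 0.

So the dual LP is:
  minimize  9y1 + 5y2 + 9y3 + 11y4
  subject to:
    y1 + 2y3 + 4y4 >= 4
    y2 + 3y3 + y4 >= 2
    y1, y2, y3, y4 >= 0

Solving the primal: x* = (2.4, 1.4).
  primal value c^T x* = 12.4.
Solving the dual: y* = (0, 0, 0.4, 0.8).
  dual value b^T y* = 12.4.
Strong duality: c^T x* = b^T y*. Confirmed.

12.4


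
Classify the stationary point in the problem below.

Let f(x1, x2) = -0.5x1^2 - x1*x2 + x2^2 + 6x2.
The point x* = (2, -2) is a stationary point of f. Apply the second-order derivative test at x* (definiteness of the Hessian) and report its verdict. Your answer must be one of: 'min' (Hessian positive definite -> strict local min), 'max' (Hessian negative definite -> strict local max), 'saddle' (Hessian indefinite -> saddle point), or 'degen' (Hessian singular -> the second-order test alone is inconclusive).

Compute the Hessian H = grad^2 f:
  H = [[-1, -1], [-1, 2]]
Verify stationarity: grad f(x*) = H x* + g = (0, 0).
Eigenvalues of H: -1.3028, 2.3028.
Eigenvalues have mixed signs, so H is indefinite -> x* is a saddle point.

saddle


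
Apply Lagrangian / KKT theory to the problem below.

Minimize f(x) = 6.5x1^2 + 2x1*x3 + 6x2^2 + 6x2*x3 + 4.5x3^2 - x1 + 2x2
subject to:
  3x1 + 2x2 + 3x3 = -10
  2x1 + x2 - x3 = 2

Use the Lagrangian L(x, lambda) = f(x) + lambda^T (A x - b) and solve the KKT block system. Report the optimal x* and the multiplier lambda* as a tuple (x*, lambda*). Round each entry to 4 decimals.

Form the Lagrangian:
  L(x, lambda) = (1/2) x^T Q x + c^T x + lambda^T (A x - b)
Stationarity (grad_x L = 0): Q x + c + A^T lambda = 0.
Primal feasibility: A x = b.

This gives the KKT block system:
  [ Q   A^T ] [ x     ]   [-c ]
  [ A    0  ] [ lambda ] = [ b ]

Solving the linear system:
  x*      = (-0.6429, 0.3571, -2.9286)
  lambda* = (7.3571, -3.4286)
  f(x*)   = 40.8929

x* = (-0.6429, 0.3571, -2.9286), lambda* = (7.3571, -3.4286)


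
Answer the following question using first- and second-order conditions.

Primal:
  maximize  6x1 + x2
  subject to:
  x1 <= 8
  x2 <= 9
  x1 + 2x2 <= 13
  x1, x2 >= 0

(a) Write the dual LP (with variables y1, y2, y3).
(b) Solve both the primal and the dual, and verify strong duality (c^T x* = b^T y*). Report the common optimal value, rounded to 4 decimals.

The standard primal-dual pair for 'max c^T x s.t. A x <= b, x >= 0' is:
  Dual:  min b^T y  s.t.  A^T y >= c,  y >= 0.

So the dual LP is:
  minimize  8y1 + 9y2 + 13y3
  subject to:
    y1 + y3 >= 6
    y2 + 2y3 >= 1
    y1, y2, y3 >= 0

Solving the primal: x* = (8, 2.5).
  primal value c^T x* = 50.5.
Solving the dual: y* = (5.5, 0, 0.5).
  dual value b^T y* = 50.5.
Strong duality: c^T x* = b^T y*. Confirmed.

50.5


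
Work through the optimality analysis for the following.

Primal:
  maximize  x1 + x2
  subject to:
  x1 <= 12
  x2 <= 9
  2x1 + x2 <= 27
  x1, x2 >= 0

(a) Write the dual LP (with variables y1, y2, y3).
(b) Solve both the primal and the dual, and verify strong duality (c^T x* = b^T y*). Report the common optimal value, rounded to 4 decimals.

The standard primal-dual pair for 'max c^T x s.t. A x <= b, x >= 0' is:
  Dual:  min b^T y  s.t.  A^T y >= c,  y >= 0.

So the dual LP is:
  minimize  12y1 + 9y2 + 27y3
  subject to:
    y1 + 2y3 >= 1
    y2 + y3 >= 1
    y1, y2, y3 >= 0

Solving the primal: x* = (9, 9).
  primal value c^T x* = 18.
Solving the dual: y* = (0, 0.5, 0.5).
  dual value b^T y* = 18.
Strong duality: c^T x* = b^T y*. Confirmed.

18


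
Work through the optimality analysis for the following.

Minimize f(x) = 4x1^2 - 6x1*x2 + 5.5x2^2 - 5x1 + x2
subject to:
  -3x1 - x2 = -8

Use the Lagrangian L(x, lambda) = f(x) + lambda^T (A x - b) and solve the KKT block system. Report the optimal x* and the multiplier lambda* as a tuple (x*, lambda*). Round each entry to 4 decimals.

Form the Lagrangian:
  L(x, lambda) = (1/2) x^T Q x + c^T x + lambda^T (A x - b)
Stationarity (grad_x L = 0): Q x + c + A^T lambda = 0.
Primal feasibility: A x = b.

This gives the KKT block system:
  [ Q   A^T ] [ x     ]   [-c ]
  [ A    0  ] [ lambda ] = [ b ]

Solving the linear system:
  x*      = (2.2378, 1.2867)
  lambda* = (1.7273)
  f(x*)   = 1.958

x* = (2.2378, 1.2867), lambda* = (1.7273)


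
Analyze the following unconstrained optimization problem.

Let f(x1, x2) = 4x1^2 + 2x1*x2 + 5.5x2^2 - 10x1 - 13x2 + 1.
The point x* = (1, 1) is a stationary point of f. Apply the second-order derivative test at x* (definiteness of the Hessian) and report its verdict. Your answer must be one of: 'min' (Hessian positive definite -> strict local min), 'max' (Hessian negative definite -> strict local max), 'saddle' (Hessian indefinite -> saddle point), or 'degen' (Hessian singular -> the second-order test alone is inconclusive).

Compute the Hessian H = grad^2 f:
  H = [[8, 2], [2, 11]]
Verify stationarity: grad f(x*) = H x* + g = (0, 0).
Eigenvalues of H: 7, 12.
Both eigenvalues > 0, so H is positive definite -> x* is a strict local min.

min


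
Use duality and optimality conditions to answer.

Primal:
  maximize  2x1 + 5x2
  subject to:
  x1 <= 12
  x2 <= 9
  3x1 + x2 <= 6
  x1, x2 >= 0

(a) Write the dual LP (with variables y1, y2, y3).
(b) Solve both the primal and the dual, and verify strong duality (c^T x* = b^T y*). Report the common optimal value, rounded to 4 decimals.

The standard primal-dual pair for 'max c^T x s.t. A x <= b, x >= 0' is:
  Dual:  min b^T y  s.t.  A^T y >= c,  y >= 0.

So the dual LP is:
  minimize  12y1 + 9y2 + 6y3
  subject to:
    y1 + 3y3 >= 2
    y2 + y3 >= 5
    y1, y2, y3 >= 0

Solving the primal: x* = (0, 6).
  primal value c^T x* = 30.
Solving the dual: y* = (0, 0, 5).
  dual value b^T y* = 30.
Strong duality: c^T x* = b^T y*. Confirmed.

30


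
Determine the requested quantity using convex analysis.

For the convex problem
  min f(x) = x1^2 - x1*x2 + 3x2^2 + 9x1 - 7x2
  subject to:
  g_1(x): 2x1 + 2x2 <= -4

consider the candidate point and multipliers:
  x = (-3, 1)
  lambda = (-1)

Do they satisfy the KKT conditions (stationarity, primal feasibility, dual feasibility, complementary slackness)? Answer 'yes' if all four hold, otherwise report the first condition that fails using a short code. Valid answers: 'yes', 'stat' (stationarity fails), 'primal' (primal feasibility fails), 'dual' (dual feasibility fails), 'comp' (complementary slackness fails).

Gradient of f: grad f(x) = Q x + c = (2, 2)
Constraint values g_i(x) = a_i^T x - b_i:
  g_1((-3, 1)) = 0
Stationarity residual: grad f(x) + sum_i lambda_i a_i = (0, 0)
  -> stationarity OK
Primal feasibility (all g_i <= 0): OK
Dual feasibility (all lambda_i >= 0): FAILS
Complementary slackness (lambda_i * g_i(x) = 0 for all i): OK

Verdict: the first failing condition is dual_feasibility -> dual.

dual


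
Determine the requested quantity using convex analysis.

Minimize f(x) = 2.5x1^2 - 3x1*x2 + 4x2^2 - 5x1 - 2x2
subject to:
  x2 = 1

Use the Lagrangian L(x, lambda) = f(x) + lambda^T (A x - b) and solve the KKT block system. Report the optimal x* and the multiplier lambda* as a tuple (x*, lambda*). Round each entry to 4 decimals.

Form the Lagrangian:
  L(x, lambda) = (1/2) x^T Q x + c^T x + lambda^T (A x - b)
Stationarity (grad_x L = 0): Q x + c + A^T lambda = 0.
Primal feasibility: A x = b.

This gives the KKT block system:
  [ Q   A^T ] [ x     ]   [-c ]
  [ A    0  ] [ lambda ] = [ b ]

Solving the linear system:
  x*      = (1.6, 1)
  lambda* = (-1.2)
  f(x*)   = -4.4

x* = (1.6, 1), lambda* = (-1.2)


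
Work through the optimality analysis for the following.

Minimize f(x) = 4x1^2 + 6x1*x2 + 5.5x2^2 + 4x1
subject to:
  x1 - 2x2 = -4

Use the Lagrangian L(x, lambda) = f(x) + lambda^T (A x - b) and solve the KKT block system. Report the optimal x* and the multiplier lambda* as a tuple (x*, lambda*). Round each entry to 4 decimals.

Form the Lagrangian:
  L(x, lambda) = (1/2) x^T Q x + c^T x + lambda^T (A x - b)
Stationarity (grad_x L = 0): Q x + c + A^T lambda = 0.
Primal feasibility: A x = b.

This gives the KKT block system:
  [ Q   A^T ] [ x     ]   [-c ]
  [ A    0  ] [ lambda ] = [ b ]

Solving the linear system:
  x*      = (-1.6119, 1.194)
  lambda* = (1.7313)
  f(x*)   = 0.2388

x* = (-1.6119, 1.194), lambda* = (1.7313)


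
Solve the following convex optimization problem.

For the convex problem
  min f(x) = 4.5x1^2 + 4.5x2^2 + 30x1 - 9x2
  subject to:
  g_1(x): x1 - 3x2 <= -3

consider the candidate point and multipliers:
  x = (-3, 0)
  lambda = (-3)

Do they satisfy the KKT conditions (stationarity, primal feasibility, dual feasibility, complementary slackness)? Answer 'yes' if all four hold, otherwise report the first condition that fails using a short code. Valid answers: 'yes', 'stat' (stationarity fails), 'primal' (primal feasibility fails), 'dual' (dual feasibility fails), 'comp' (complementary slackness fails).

Gradient of f: grad f(x) = Q x + c = (3, -9)
Constraint values g_i(x) = a_i^T x - b_i:
  g_1((-3, 0)) = 0
Stationarity residual: grad f(x) + sum_i lambda_i a_i = (0, 0)
  -> stationarity OK
Primal feasibility (all g_i <= 0): OK
Dual feasibility (all lambda_i >= 0): FAILS
Complementary slackness (lambda_i * g_i(x) = 0 for all i): OK

Verdict: the first failing condition is dual_feasibility -> dual.

dual


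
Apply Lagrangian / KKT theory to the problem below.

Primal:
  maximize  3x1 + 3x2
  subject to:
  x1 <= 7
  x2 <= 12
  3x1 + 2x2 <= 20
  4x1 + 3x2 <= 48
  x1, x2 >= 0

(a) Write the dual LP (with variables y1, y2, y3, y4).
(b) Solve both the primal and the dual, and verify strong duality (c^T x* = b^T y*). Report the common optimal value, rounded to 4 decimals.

The standard primal-dual pair for 'max c^T x s.t. A x <= b, x >= 0' is:
  Dual:  min b^T y  s.t.  A^T y >= c,  y >= 0.

So the dual LP is:
  minimize  7y1 + 12y2 + 20y3 + 48y4
  subject to:
    y1 + 3y3 + 4y4 >= 3
    y2 + 2y3 + 3y4 >= 3
    y1, y2, y3, y4 >= 0

Solving the primal: x* = (0, 10).
  primal value c^T x* = 30.
Solving the dual: y* = (0, 0, 1.5, 0).
  dual value b^T y* = 30.
Strong duality: c^T x* = b^T y*. Confirmed.

30


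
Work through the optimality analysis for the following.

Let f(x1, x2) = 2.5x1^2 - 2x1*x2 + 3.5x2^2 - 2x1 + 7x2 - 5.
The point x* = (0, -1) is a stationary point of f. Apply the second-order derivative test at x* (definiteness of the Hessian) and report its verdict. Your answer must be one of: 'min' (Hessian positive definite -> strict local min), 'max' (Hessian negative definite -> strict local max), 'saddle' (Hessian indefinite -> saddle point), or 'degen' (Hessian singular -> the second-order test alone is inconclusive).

Compute the Hessian H = grad^2 f:
  H = [[5, -2], [-2, 7]]
Verify stationarity: grad f(x*) = H x* + g = (0, 0).
Eigenvalues of H: 3.7639, 8.2361.
Both eigenvalues > 0, so H is positive definite -> x* is a strict local min.

min


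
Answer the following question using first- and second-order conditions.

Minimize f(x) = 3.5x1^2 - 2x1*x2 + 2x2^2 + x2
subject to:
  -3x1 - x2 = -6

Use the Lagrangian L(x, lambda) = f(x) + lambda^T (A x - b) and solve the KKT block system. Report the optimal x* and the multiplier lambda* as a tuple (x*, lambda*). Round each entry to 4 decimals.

Form the Lagrangian:
  L(x, lambda) = (1/2) x^T Q x + c^T x + lambda^T (A x - b)
Stationarity (grad_x L = 0): Q x + c + A^T lambda = 0.
Primal feasibility: A x = b.

This gives the KKT block system:
  [ Q   A^T ] [ x     ]   [-c ]
  [ A    0  ] [ lambda ] = [ b ]

Solving the linear system:
  x*      = (1.5818, 1.2545)
  lambda* = (2.8545)
  f(x*)   = 9.1909

x* = (1.5818, 1.2545), lambda* = (2.8545)


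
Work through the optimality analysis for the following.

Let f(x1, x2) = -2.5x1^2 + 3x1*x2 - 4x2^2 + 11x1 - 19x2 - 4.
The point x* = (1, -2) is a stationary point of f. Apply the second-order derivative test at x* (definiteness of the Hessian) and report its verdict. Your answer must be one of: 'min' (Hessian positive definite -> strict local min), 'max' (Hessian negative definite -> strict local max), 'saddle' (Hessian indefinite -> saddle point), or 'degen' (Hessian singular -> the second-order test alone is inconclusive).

Compute the Hessian H = grad^2 f:
  H = [[-5, 3], [3, -8]]
Verify stationarity: grad f(x*) = H x* + g = (0, 0).
Eigenvalues of H: -9.8541, -3.1459.
Both eigenvalues < 0, so H is negative definite -> x* is a strict local max.

max


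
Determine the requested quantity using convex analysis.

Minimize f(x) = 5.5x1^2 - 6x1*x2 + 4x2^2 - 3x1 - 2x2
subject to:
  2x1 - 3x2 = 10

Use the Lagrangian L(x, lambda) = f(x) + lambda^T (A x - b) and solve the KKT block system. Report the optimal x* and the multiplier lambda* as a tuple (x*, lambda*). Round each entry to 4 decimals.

Form the Lagrangian:
  L(x, lambda) = (1/2) x^T Q x + c^T x + lambda^T (A x - b)
Stationarity (grad_x L = 0): Q x + c + A^T lambda = 0.
Primal feasibility: A x = b.

This gives the KKT block system:
  [ Q   A^T ] [ x     ]   [-c ]
  [ A    0  ] [ lambda ] = [ b ]

Solving the linear system:
  x*      = (0.322, -3.1186)
  lambda* = (-9.6271)
  f(x*)   = 50.7712

x* = (0.322, -3.1186), lambda* = (-9.6271)


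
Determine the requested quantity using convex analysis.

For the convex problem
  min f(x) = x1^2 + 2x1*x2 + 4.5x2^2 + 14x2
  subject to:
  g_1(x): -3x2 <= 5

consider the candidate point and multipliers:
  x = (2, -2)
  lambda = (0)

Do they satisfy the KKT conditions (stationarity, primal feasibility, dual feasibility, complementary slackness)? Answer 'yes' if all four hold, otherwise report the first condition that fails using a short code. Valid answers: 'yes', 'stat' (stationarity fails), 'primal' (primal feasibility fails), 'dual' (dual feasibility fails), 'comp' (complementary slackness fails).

Gradient of f: grad f(x) = Q x + c = (0, 0)
Constraint values g_i(x) = a_i^T x - b_i:
  g_1((2, -2)) = 1
Stationarity residual: grad f(x) + sum_i lambda_i a_i = (0, 0)
  -> stationarity OK
Primal feasibility (all g_i <= 0): FAILS
Dual feasibility (all lambda_i >= 0): OK
Complementary slackness (lambda_i * g_i(x) = 0 for all i): OK

Verdict: the first failing condition is primal_feasibility -> primal.

primal


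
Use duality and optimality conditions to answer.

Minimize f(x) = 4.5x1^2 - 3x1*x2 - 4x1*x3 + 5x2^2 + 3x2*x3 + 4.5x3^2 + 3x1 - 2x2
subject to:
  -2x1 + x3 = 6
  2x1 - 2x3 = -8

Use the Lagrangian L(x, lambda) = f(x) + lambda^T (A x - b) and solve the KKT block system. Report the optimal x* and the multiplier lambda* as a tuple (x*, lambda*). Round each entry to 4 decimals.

Form the Lagrangian:
  L(x, lambda) = (1/2) x^T Q x + c^T x + lambda^T (A x - b)
Stationarity (grad_x L = 0): Q x + c + A^T lambda = 0.
Primal feasibility: A x = b.

This gives the KKT block system:
  [ Q   A^T ] [ x     ]   [-c ]
  [ A    0  ] [ lambda ] = [ b ]

Solving the linear system:
  x*      = (-2, -1, 2)
  lambda* = (3, 13)
  f(x*)   = 41

x* = (-2, -1, 2), lambda* = (3, 13)


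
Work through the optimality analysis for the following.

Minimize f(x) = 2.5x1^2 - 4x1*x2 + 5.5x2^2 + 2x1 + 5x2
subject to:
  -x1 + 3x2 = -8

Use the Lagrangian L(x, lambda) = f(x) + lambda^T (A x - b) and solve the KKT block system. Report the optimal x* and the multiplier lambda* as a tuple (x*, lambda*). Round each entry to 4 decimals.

Form the Lagrangian:
  L(x, lambda) = (1/2) x^T Q x + c^T x + lambda^T (A x - b)
Stationarity (grad_x L = 0): Q x + c + A^T lambda = 0.
Primal feasibility: A x = b.

This gives the KKT block system:
  [ Q   A^T ] [ x     ]   [-c ]
  [ A    0  ] [ lambda ] = [ b ]

Solving the linear system:
  x*      = (-1.2813, -3.0938)
  lambda* = (7.9687)
  f(x*)   = 22.8594

x* = (-1.2813, -3.0938), lambda* = (7.9687)


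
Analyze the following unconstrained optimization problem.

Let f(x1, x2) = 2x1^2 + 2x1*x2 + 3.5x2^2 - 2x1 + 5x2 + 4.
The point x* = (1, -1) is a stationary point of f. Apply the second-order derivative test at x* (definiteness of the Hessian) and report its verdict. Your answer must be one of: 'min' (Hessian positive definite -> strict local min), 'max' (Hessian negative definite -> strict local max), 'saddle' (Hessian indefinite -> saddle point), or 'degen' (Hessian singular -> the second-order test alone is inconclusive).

Compute the Hessian H = grad^2 f:
  H = [[4, 2], [2, 7]]
Verify stationarity: grad f(x*) = H x* + g = (0, 0).
Eigenvalues of H: 3, 8.
Both eigenvalues > 0, so H is positive definite -> x* is a strict local min.

min


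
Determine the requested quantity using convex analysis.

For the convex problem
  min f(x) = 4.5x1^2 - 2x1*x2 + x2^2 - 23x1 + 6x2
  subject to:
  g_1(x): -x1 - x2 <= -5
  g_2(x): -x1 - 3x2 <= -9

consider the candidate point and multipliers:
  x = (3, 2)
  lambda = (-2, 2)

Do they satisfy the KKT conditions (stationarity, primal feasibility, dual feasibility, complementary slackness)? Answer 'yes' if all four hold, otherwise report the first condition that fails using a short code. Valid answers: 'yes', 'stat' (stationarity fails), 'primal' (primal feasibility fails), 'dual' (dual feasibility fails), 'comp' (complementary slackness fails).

Gradient of f: grad f(x) = Q x + c = (0, 4)
Constraint values g_i(x) = a_i^T x - b_i:
  g_1((3, 2)) = 0
  g_2((3, 2)) = 0
Stationarity residual: grad f(x) + sum_i lambda_i a_i = (0, 0)
  -> stationarity OK
Primal feasibility (all g_i <= 0): OK
Dual feasibility (all lambda_i >= 0): FAILS
Complementary slackness (lambda_i * g_i(x) = 0 for all i): OK

Verdict: the first failing condition is dual_feasibility -> dual.

dual


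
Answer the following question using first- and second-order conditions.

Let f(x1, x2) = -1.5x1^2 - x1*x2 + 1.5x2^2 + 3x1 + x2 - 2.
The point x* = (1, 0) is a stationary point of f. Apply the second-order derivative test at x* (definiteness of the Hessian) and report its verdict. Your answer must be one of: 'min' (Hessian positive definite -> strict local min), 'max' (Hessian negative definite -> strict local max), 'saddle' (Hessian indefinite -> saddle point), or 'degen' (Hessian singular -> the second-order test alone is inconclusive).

Compute the Hessian H = grad^2 f:
  H = [[-3, -1], [-1, 3]]
Verify stationarity: grad f(x*) = H x* + g = (0, 0).
Eigenvalues of H: -3.1623, 3.1623.
Eigenvalues have mixed signs, so H is indefinite -> x* is a saddle point.

saddle


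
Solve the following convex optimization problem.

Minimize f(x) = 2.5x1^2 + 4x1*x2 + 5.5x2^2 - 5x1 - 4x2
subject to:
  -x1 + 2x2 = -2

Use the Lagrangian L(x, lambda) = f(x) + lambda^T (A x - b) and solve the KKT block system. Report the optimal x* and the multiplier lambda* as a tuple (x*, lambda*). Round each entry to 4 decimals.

Form the Lagrangian:
  L(x, lambda) = (1/2) x^T Q x + c^T x + lambda^T (A x - b)
Stationarity (grad_x L = 0): Q x + c + A^T lambda = 0.
Primal feasibility: A x = b.

This gives the KKT block system:
  [ Q   A^T ] [ x     ]   [-c ]
  [ A    0  ] [ lambda ] = [ b ]

Solving the linear system:
  x*      = (1.4043, -0.2979)
  lambda* = (0.8298)
  f(x*)   = -2.0851

x* = (1.4043, -0.2979), lambda* = (0.8298)


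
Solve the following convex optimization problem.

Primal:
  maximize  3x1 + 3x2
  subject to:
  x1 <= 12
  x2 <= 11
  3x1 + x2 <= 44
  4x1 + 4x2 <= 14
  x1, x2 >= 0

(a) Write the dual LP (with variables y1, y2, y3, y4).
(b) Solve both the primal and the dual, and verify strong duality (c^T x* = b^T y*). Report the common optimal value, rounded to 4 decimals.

The standard primal-dual pair for 'max c^T x s.t. A x <= b, x >= 0' is:
  Dual:  min b^T y  s.t.  A^T y >= c,  y >= 0.

So the dual LP is:
  minimize  12y1 + 11y2 + 44y3 + 14y4
  subject to:
    y1 + 3y3 + 4y4 >= 3
    y2 + y3 + 4y4 >= 3
    y1, y2, y3, y4 >= 0

Solving the primal: x* = (3.5, 0).
  primal value c^T x* = 10.5.
Solving the dual: y* = (0, 0, 0, 0.75).
  dual value b^T y* = 10.5.
Strong duality: c^T x* = b^T y*. Confirmed.

10.5


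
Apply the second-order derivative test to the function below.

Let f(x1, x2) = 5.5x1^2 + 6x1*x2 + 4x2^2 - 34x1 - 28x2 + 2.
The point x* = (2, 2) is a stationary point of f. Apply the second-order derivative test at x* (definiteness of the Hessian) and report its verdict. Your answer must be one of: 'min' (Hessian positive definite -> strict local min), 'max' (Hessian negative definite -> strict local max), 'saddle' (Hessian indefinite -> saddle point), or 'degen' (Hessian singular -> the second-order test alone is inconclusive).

Compute the Hessian H = grad^2 f:
  H = [[11, 6], [6, 8]]
Verify stationarity: grad f(x*) = H x* + g = (0, 0).
Eigenvalues of H: 3.3153, 15.6847.
Both eigenvalues > 0, so H is positive definite -> x* is a strict local min.

min


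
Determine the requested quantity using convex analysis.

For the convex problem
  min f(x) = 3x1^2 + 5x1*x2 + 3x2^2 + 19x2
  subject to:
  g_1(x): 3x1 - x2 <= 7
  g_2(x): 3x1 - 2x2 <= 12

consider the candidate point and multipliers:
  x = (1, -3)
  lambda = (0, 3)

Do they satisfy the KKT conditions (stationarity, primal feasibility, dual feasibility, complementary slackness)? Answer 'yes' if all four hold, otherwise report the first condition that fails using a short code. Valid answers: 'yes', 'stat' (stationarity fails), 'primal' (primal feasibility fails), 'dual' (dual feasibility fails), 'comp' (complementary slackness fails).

Gradient of f: grad f(x) = Q x + c = (-9, 6)
Constraint values g_i(x) = a_i^T x - b_i:
  g_1((1, -3)) = -1
  g_2((1, -3)) = -3
Stationarity residual: grad f(x) + sum_i lambda_i a_i = (0, 0)
  -> stationarity OK
Primal feasibility (all g_i <= 0): OK
Dual feasibility (all lambda_i >= 0): OK
Complementary slackness (lambda_i * g_i(x) = 0 for all i): FAILS

Verdict: the first failing condition is complementary_slackness -> comp.

comp


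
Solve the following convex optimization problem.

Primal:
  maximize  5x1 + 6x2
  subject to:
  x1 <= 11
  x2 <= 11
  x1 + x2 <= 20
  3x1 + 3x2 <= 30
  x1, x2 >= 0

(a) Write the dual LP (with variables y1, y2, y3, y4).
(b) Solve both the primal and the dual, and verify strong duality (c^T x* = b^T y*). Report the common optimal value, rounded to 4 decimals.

The standard primal-dual pair for 'max c^T x s.t. A x <= b, x >= 0' is:
  Dual:  min b^T y  s.t.  A^T y >= c,  y >= 0.

So the dual LP is:
  minimize  11y1 + 11y2 + 20y3 + 30y4
  subject to:
    y1 + y3 + 3y4 >= 5
    y2 + y3 + 3y4 >= 6
    y1, y2, y3, y4 >= 0

Solving the primal: x* = (0, 10).
  primal value c^T x* = 60.
Solving the dual: y* = (0, 0, 0, 2).
  dual value b^T y* = 60.
Strong duality: c^T x* = b^T y*. Confirmed.

60


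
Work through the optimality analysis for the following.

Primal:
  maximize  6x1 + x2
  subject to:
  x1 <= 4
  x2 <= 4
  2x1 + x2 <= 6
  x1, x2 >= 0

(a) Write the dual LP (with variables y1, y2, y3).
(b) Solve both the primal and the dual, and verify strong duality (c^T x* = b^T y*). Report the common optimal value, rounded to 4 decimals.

The standard primal-dual pair for 'max c^T x s.t. A x <= b, x >= 0' is:
  Dual:  min b^T y  s.t.  A^T y >= c,  y >= 0.

So the dual LP is:
  minimize  4y1 + 4y2 + 6y3
  subject to:
    y1 + 2y3 >= 6
    y2 + y3 >= 1
    y1, y2, y3 >= 0

Solving the primal: x* = (3, 0).
  primal value c^T x* = 18.
Solving the dual: y* = (0, 0, 3).
  dual value b^T y* = 18.
Strong duality: c^T x* = b^T y*. Confirmed.

18


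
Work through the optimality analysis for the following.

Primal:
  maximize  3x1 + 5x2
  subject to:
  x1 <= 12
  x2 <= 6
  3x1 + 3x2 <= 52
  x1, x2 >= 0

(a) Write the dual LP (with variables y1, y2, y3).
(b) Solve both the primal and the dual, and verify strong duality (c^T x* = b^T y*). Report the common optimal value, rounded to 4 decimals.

The standard primal-dual pair for 'max c^T x s.t. A x <= b, x >= 0' is:
  Dual:  min b^T y  s.t.  A^T y >= c,  y >= 0.

So the dual LP is:
  minimize  12y1 + 6y2 + 52y3
  subject to:
    y1 + 3y3 >= 3
    y2 + 3y3 >= 5
    y1, y2, y3 >= 0

Solving the primal: x* = (11.3333, 6).
  primal value c^T x* = 64.
Solving the dual: y* = (0, 2, 1).
  dual value b^T y* = 64.
Strong duality: c^T x* = b^T y*. Confirmed.

64


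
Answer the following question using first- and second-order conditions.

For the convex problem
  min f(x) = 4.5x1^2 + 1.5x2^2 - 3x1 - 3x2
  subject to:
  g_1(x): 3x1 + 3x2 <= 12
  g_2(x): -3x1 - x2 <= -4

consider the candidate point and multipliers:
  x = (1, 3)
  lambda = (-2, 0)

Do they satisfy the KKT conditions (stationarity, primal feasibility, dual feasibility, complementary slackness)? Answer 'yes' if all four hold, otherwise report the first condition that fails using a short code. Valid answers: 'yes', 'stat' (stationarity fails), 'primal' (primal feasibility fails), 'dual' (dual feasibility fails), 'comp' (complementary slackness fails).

Gradient of f: grad f(x) = Q x + c = (6, 6)
Constraint values g_i(x) = a_i^T x - b_i:
  g_1((1, 3)) = 0
  g_2((1, 3)) = -2
Stationarity residual: grad f(x) + sum_i lambda_i a_i = (0, 0)
  -> stationarity OK
Primal feasibility (all g_i <= 0): OK
Dual feasibility (all lambda_i >= 0): FAILS
Complementary slackness (lambda_i * g_i(x) = 0 for all i): OK

Verdict: the first failing condition is dual_feasibility -> dual.

dual


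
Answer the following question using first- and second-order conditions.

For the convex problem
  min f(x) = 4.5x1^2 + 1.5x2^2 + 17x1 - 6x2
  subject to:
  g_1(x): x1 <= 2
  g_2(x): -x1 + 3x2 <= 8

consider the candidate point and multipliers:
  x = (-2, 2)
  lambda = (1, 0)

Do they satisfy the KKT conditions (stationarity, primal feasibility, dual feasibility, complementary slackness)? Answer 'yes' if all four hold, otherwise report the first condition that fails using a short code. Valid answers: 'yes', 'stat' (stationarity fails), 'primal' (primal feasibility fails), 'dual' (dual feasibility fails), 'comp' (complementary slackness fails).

Gradient of f: grad f(x) = Q x + c = (-1, 0)
Constraint values g_i(x) = a_i^T x - b_i:
  g_1((-2, 2)) = -4
  g_2((-2, 2)) = 0
Stationarity residual: grad f(x) + sum_i lambda_i a_i = (0, 0)
  -> stationarity OK
Primal feasibility (all g_i <= 0): OK
Dual feasibility (all lambda_i >= 0): OK
Complementary slackness (lambda_i * g_i(x) = 0 for all i): FAILS

Verdict: the first failing condition is complementary_slackness -> comp.

comp


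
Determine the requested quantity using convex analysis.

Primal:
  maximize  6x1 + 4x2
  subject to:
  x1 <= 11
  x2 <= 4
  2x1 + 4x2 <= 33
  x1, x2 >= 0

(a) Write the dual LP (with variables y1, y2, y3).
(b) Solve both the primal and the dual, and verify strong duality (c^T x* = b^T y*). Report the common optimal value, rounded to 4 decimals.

The standard primal-dual pair for 'max c^T x s.t. A x <= b, x >= 0' is:
  Dual:  min b^T y  s.t.  A^T y >= c,  y >= 0.

So the dual LP is:
  minimize  11y1 + 4y2 + 33y3
  subject to:
    y1 + 2y3 >= 6
    y2 + 4y3 >= 4
    y1, y2, y3 >= 0

Solving the primal: x* = (11, 2.75).
  primal value c^T x* = 77.
Solving the dual: y* = (4, 0, 1).
  dual value b^T y* = 77.
Strong duality: c^T x* = b^T y*. Confirmed.

77


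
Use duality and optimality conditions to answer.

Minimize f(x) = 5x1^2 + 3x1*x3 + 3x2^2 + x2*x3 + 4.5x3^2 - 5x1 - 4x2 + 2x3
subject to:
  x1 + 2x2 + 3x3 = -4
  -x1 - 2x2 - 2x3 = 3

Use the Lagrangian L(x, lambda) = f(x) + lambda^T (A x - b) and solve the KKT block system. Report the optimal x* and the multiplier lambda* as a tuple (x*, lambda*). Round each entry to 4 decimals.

Form the Lagrangian:
  L(x, lambda) = (1/2) x^T Q x + c^T x + lambda^T (A x - b)
Stationarity (grad_x L = 0): Q x + c + A^T lambda = 0.
Primal feasibility: A x = b.

This gives the KKT block system:
  [ Q   A^T ] [ x     ]   [-c ]
  [ A    0  ] [ lambda ] = [ b ]

Solving the linear system:
  x*      = (0.3478, -0.6739, -1)
  lambda* = (-2.413, -6.9348)
  f(x*)   = 5.0543

x* = (0.3478, -0.6739, -1), lambda* = (-2.413, -6.9348)


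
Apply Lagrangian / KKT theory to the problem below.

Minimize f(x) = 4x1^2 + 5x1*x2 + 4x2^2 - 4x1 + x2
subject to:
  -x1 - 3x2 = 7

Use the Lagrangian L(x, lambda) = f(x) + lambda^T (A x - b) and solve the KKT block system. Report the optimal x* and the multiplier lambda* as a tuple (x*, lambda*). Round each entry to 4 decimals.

Form the Lagrangian:
  L(x, lambda) = (1/2) x^T Q x + c^T x + lambda^T (A x - b)
Stationarity (grad_x L = 0): Q x + c + A^T lambda = 0.
Primal feasibility: A x = b.

This gives the KKT block system:
  [ Q   A^T ] [ x     ]   [-c ]
  [ A    0  ] [ lambda ] = [ b ]

Solving the linear system:
  x*      = (1.76, -2.92)
  lambda* = (-4.52)
  f(x*)   = 10.84

x* = (1.76, -2.92), lambda* = (-4.52)


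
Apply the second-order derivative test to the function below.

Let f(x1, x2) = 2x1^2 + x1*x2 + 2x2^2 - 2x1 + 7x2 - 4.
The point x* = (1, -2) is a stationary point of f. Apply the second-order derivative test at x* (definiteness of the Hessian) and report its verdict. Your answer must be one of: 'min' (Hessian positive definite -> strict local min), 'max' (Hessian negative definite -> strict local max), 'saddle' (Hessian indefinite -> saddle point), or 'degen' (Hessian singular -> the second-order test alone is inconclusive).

Compute the Hessian H = grad^2 f:
  H = [[4, 1], [1, 4]]
Verify stationarity: grad f(x*) = H x* + g = (0, 0).
Eigenvalues of H: 3, 5.
Both eigenvalues > 0, so H is positive definite -> x* is a strict local min.

min


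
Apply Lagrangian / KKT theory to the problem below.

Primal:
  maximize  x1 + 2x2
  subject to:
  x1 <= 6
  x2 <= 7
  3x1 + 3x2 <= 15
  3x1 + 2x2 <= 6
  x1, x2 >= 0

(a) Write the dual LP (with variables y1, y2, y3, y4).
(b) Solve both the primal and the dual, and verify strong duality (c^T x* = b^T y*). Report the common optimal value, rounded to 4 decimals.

The standard primal-dual pair for 'max c^T x s.t. A x <= b, x >= 0' is:
  Dual:  min b^T y  s.t.  A^T y >= c,  y >= 0.

So the dual LP is:
  minimize  6y1 + 7y2 + 15y3 + 6y4
  subject to:
    y1 + 3y3 + 3y4 >= 1
    y2 + 3y3 + 2y4 >= 2
    y1, y2, y3, y4 >= 0

Solving the primal: x* = (0, 3).
  primal value c^T x* = 6.
Solving the dual: y* = (0, 0, 0, 1).
  dual value b^T y* = 6.
Strong duality: c^T x* = b^T y*. Confirmed.

6


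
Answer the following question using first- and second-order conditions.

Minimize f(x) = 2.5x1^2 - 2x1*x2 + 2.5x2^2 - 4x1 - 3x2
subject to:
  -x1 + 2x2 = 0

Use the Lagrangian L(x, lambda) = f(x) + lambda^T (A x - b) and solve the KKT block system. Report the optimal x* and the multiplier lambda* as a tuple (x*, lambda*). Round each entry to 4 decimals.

Form the Lagrangian:
  L(x, lambda) = (1/2) x^T Q x + c^T x + lambda^T (A x - b)
Stationarity (grad_x L = 0): Q x + c + A^T lambda = 0.
Primal feasibility: A x = b.

This gives the KKT block system:
  [ Q   A^T ] [ x     ]   [-c ]
  [ A    0  ] [ lambda ] = [ b ]

Solving the linear system:
  x*      = (1.2941, 0.6471)
  lambda* = (1.1765)
  f(x*)   = -3.5588

x* = (1.2941, 0.6471), lambda* = (1.1765)


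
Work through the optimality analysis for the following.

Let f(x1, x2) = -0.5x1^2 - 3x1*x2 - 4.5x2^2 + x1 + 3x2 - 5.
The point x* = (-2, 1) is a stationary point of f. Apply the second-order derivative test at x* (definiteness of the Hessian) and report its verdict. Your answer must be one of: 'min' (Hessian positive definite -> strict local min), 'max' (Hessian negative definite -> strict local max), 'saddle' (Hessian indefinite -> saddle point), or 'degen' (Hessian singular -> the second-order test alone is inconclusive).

Compute the Hessian H = grad^2 f:
  H = [[-1, -3], [-3, -9]]
Verify stationarity: grad f(x*) = H x* + g = (0, 0).
Eigenvalues of H: -10, 0.
H has a zero eigenvalue (singular; negative semidefinite but not definite), so H is neither positive definite, negative definite, nor indefinite. The second-order test alone is inconclusive -> degen.
(Indeed, f is constant along the null direction of H through x*, so x* is not a strict local extremum.)

degen


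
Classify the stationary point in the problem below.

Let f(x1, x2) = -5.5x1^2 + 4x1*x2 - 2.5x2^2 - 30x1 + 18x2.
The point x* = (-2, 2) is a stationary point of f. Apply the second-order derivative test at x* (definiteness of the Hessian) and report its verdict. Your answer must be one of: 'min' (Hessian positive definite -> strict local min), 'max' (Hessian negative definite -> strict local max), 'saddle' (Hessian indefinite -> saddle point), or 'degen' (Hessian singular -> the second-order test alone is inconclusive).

Compute the Hessian H = grad^2 f:
  H = [[-11, 4], [4, -5]]
Verify stationarity: grad f(x*) = H x* + g = (0, 0).
Eigenvalues of H: -13, -3.
Both eigenvalues < 0, so H is negative definite -> x* is a strict local max.

max


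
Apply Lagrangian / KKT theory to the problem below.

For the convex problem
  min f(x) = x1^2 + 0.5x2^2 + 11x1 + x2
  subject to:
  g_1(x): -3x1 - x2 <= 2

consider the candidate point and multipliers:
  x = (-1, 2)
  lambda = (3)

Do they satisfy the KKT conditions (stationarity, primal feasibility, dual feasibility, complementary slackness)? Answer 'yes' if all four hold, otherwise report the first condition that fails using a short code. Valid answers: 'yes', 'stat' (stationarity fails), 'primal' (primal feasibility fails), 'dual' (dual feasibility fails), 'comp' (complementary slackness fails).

Gradient of f: grad f(x) = Q x + c = (9, 3)
Constraint values g_i(x) = a_i^T x - b_i:
  g_1((-1, 2)) = -1
Stationarity residual: grad f(x) + sum_i lambda_i a_i = (0, 0)
  -> stationarity OK
Primal feasibility (all g_i <= 0): OK
Dual feasibility (all lambda_i >= 0): OK
Complementary slackness (lambda_i * g_i(x) = 0 for all i): FAILS

Verdict: the first failing condition is complementary_slackness -> comp.

comp


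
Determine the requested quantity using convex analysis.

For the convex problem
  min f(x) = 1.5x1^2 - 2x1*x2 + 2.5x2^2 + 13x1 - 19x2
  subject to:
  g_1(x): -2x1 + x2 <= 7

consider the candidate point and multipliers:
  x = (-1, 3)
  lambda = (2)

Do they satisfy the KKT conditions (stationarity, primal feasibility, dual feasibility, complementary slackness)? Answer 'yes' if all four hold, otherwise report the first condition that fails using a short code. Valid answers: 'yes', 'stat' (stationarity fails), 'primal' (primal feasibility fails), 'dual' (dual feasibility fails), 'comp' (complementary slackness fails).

Gradient of f: grad f(x) = Q x + c = (4, -2)
Constraint values g_i(x) = a_i^T x - b_i:
  g_1((-1, 3)) = -2
Stationarity residual: grad f(x) + sum_i lambda_i a_i = (0, 0)
  -> stationarity OK
Primal feasibility (all g_i <= 0): OK
Dual feasibility (all lambda_i >= 0): OK
Complementary slackness (lambda_i * g_i(x) = 0 for all i): FAILS

Verdict: the first failing condition is complementary_slackness -> comp.

comp


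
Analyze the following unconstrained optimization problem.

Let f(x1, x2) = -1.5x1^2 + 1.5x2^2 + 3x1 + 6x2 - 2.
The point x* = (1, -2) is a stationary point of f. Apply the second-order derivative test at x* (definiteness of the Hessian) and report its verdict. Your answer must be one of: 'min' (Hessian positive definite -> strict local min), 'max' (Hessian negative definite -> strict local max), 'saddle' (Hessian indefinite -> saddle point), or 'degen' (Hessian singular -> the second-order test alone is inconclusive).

Compute the Hessian H = grad^2 f:
  H = [[-3, 0], [0, 3]]
Verify stationarity: grad f(x*) = H x* + g = (0, 0).
Eigenvalues of H: -3, 3.
Eigenvalues have mixed signs, so H is indefinite -> x* is a saddle point.

saddle


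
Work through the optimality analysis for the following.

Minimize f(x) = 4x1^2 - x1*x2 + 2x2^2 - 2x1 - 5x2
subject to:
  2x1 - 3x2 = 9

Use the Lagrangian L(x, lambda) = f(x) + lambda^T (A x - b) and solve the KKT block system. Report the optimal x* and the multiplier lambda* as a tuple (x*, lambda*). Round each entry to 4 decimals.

Form the Lagrangian:
  L(x, lambda) = (1/2) x^T Q x + c^T x + lambda^T (A x - b)
Stationarity (grad_x L = 0): Q x + c + A^T lambda = 0.
Primal feasibility: A x = b.

This gives the KKT block system:
  [ Q   A^T ] [ x     ]   [-c ]
  [ A    0  ] [ lambda ] = [ b ]

Solving the linear system:
  x*      = (1.2237, -2.1842)
  lambda* = (-4.9868)
  f(x*)   = 26.6776

x* = (1.2237, -2.1842), lambda* = (-4.9868)


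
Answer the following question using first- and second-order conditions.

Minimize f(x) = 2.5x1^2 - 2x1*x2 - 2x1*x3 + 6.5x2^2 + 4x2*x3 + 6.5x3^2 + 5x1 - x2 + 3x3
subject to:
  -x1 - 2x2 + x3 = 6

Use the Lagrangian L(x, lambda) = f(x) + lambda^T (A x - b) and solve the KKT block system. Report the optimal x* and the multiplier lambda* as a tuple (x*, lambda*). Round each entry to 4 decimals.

Form the Lagrangian:
  L(x, lambda) = (1/2) x^T Q x + c^T x + lambda^T (A x - b)
Stationarity (grad_x L = 0): Q x + c + A^T lambda = 0.
Primal feasibility: A x = b.

This gives the KKT block system:
  [ Q   A^T ] [ x     ]   [-c ]
  [ A    0  ] [ lambda ] = [ b ]

Solving the linear system:
  x*      = (-2.7849, -1.4588, 0.2975)
  lambda* = (-6.6022)
  f(x*)   = 14.0197

x* = (-2.7849, -1.4588, 0.2975), lambda* = (-6.6022)


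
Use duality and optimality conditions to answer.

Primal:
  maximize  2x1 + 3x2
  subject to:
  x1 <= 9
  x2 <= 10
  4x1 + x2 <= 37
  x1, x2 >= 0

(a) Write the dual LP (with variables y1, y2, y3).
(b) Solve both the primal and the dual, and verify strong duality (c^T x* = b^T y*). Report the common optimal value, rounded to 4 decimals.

The standard primal-dual pair for 'max c^T x s.t. A x <= b, x >= 0' is:
  Dual:  min b^T y  s.t.  A^T y >= c,  y >= 0.

So the dual LP is:
  minimize  9y1 + 10y2 + 37y3
  subject to:
    y1 + 4y3 >= 2
    y2 + y3 >= 3
    y1, y2, y3 >= 0

Solving the primal: x* = (6.75, 10).
  primal value c^T x* = 43.5.
Solving the dual: y* = (0, 2.5, 0.5).
  dual value b^T y* = 43.5.
Strong duality: c^T x* = b^T y*. Confirmed.

43.5


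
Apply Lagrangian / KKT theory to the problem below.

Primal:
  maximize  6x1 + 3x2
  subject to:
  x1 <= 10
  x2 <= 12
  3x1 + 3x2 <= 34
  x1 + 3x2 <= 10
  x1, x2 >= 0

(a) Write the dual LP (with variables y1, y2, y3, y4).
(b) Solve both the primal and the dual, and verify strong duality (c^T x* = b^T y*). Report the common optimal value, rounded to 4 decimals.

The standard primal-dual pair for 'max c^T x s.t. A x <= b, x >= 0' is:
  Dual:  min b^T y  s.t.  A^T y >= c,  y >= 0.

So the dual LP is:
  minimize  10y1 + 12y2 + 34y3 + 10y4
  subject to:
    y1 + 3y3 + y4 >= 6
    y2 + 3y3 + 3y4 >= 3
    y1, y2, y3, y4 >= 0

Solving the primal: x* = (10, 0).
  primal value c^T x* = 60.
Solving the dual: y* = (5, 0, 0, 1).
  dual value b^T y* = 60.
Strong duality: c^T x* = b^T y*. Confirmed.

60


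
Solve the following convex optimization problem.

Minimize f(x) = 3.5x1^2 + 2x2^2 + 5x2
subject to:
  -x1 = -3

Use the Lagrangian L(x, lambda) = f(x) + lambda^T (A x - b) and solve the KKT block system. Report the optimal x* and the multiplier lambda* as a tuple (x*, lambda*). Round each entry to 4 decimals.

Form the Lagrangian:
  L(x, lambda) = (1/2) x^T Q x + c^T x + lambda^T (A x - b)
Stationarity (grad_x L = 0): Q x + c + A^T lambda = 0.
Primal feasibility: A x = b.

This gives the KKT block system:
  [ Q   A^T ] [ x     ]   [-c ]
  [ A    0  ] [ lambda ] = [ b ]

Solving the linear system:
  x*      = (3, -1.25)
  lambda* = (21)
  f(x*)   = 28.375

x* = (3, -1.25), lambda* = (21)
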